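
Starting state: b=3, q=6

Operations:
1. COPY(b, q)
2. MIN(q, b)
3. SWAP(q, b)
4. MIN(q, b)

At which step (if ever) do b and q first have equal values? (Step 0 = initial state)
Step 1

b and q first become equal after step 1.

Comparing values at each step:
Initial: b=3, q=6
After step 1: b=6, q=6 ← equal!
After step 2: b=6, q=6 ← equal!
After step 3: b=6, q=6 ← equal!
After step 4: b=6, q=6 ← equal!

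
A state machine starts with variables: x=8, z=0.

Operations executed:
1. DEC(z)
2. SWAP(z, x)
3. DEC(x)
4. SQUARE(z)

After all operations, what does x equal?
x = -2

Tracing execution:
Step 1: DEC(z) → x = 8
Step 2: SWAP(z, x) → x = -1
Step 3: DEC(x) → x = -2
Step 4: SQUARE(z) → x = -2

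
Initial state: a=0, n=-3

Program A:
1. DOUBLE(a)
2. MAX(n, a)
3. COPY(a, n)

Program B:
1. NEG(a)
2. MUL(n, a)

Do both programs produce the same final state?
Yes

Program A final state: a=0, n=0
Program B final state: a=0, n=0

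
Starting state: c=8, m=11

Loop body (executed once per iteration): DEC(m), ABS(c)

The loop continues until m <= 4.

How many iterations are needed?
7

Tracing iterations:
Initial: c=8, m=11
After iteration 1: c=8, m=10
After iteration 2: c=8, m=9
After iteration 3: c=8, m=8
After iteration 4: c=8, m=7
After iteration 5: c=8, m=6
After iteration 6: c=8, m=5
After iteration 7: c=8, m=4
m <= 4 now holds, so the loop exits after 7 iterations.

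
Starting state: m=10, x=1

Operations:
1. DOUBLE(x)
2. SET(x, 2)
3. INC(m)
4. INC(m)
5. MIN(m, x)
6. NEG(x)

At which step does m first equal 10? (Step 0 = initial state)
Step 0

Tracing m:
Initial: m = 10 ← first occurrence
After step 1: m = 10
After step 2: m = 10
After step 3: m = 11
After step 4: m = 12
After step 5: m = 2
After step 6: m = 2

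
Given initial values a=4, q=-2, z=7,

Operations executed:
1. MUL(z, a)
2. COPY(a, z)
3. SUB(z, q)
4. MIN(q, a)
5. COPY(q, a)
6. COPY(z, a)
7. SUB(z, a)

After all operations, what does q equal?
q = 28

Tracing execution:
Step 1: MUL(z, a) → q = -2
Step 2: COPY(a, z) → q = -2
Step 3: SUB(z, q) → q = -2
Step 4: MIN(q, a) → q = -2
Step 5: COPY(q, a) → q = 28
Step 6: COPY(z, a) → q = 28
Step 7: SUB(z, a) → q = 28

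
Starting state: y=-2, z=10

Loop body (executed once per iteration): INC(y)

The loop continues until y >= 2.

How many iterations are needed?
4

Tracing iterations:
Initial: y=-2, z=10
After iteration 1: y=-1, z=10
After iteration 2: y=0, z=10
After iteration 3: y=1, z=10
After iteration 4: y=2, z=10
y >= 2 now holds, so the loop exits after 4 iterations.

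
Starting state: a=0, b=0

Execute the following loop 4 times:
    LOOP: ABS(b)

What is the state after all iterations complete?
a=0, b=0

Iteration trace:
Start: a=0, b=0
After iteration 1: a=0, b=0
After iteration 2: a=0, b=0
After iteration 3: a=0, b=0
After iteration 4: a=0, b=0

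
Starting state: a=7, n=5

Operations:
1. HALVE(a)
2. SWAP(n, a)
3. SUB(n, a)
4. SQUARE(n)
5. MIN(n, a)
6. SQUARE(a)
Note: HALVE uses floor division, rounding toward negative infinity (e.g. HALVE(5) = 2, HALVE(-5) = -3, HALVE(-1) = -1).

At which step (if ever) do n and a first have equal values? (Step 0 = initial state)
Never

n and a never become equal during execution.

Comparing values at each step:
Initial: n=5, a=7
After step 1: n=5, a=3
After step 2: n=3, a=5
After step 3: n=-2, a=5
After step 4: n=4, a=5
After step 5: n=4, a=5
After step 6: n=4, a=25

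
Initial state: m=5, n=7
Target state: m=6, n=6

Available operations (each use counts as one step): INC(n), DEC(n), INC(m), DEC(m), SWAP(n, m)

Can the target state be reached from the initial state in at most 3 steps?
Yes

Path (2 steps): DEC(n) → INC(m)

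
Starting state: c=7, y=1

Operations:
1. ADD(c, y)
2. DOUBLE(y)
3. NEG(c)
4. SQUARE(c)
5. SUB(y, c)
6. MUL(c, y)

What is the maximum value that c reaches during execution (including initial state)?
64

Values of c at each step:
Initial: c = 7
After step 1: c = 8
After step 2: c = 8
After step 3: c = -8
After step 4: c = 64 ← maximum
After step 5: c = 64
After step 6: c = -3968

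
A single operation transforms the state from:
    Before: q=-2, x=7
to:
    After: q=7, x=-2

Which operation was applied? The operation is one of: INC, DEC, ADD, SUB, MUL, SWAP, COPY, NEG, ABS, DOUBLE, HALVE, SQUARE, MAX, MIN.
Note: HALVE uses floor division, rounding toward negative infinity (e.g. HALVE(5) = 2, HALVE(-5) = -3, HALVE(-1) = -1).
SWAP(x, q)

Analyzing the change:
Before: q=-2, x=7
After: q=7, x=-2
Variable x changed from 7 to -2
Variable q changed from -2 to 7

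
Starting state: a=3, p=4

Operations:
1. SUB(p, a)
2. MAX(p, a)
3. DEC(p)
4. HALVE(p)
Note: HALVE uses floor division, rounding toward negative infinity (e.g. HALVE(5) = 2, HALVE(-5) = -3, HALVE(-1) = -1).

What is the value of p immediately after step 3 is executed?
p = 2

Tracing p through execution:
Initial: p = 4
After step 1 (SUB(p, a)): p = 1
After step 2 (MAX(p, a)): p = 3
After step 3 (DEC(p)): p = 2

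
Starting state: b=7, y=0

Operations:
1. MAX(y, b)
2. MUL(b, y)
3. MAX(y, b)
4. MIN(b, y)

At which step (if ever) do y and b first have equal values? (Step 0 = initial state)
Step 1

y and b first become equal after step 1.

Comparing values at each step:
Initial: y=0, b=7
After step 1: y=7, b=7 ← equal!
After step 2: y=7, b=49
After step 3: y=49, b=49 ← equal!
After step 4: y=49, b=49 ← equal!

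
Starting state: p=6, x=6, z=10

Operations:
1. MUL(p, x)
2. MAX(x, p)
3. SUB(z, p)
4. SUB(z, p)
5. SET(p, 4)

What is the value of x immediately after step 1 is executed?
x = 6

Tracing x through execution:
Initial: x = 6
After step 1 (MUL(p, x)): x = 6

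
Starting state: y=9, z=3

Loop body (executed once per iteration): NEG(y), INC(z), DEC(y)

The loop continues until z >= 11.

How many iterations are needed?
8

Tracing iterations:
Initial: y=9, z=3
After iteration 1: y=-10, z=4
After iteration 2: y=9, z=5
After iteration 3: y=-10, z=6
After iteration 4: y=9, z=7
After iteration 5: y=-10, z=8
After iteration 6: y=9, z=9
After iteration 7: y=-10, z=10
After iteration 8: y=9, z=11
z >= 11 now holds, so the loop exits after 8 iterations.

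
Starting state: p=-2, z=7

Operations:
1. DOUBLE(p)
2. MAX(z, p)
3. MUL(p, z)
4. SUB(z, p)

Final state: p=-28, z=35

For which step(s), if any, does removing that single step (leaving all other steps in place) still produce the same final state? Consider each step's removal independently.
Step(s) 2

Testing removal of each single step:
Without step 1: final = p=-14, z=21 (different)
Without step 2: final = p=-28, z=35 (same)
Without step 3: final = p=-4, z=11 (different)
Without step 4: final = p=-28, z=7 (different)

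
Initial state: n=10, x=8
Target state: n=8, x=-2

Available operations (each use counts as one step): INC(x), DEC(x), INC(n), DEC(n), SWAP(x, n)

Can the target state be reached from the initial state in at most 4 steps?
No

The target state cannot be reached within 4 steps.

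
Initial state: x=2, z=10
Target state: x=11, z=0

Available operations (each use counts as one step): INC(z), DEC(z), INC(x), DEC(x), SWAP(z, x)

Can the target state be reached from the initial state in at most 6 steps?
Yes

Path (4 steps): INC(z) → DEC(x) → DEC(x) → SWAP(z, x)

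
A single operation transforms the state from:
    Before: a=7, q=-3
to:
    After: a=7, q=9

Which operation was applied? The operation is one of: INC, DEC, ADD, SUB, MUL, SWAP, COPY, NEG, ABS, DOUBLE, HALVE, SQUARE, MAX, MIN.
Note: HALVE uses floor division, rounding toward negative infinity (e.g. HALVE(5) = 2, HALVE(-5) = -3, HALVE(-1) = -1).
SQUARE(q)

Analyzing the change:
Before: a=7, q=-3
After: a=7, q=9
Variable q changed from -3 to 9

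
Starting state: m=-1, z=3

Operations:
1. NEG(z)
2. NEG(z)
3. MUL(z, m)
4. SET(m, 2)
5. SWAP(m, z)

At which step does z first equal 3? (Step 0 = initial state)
Step 0

Tracing z:
Initial: z = 3 ← first occurrence
After step 1: z = -3
After step 2: z = 3
After step 3: z = -3
After step 4: z = -3
After step 5: z = 2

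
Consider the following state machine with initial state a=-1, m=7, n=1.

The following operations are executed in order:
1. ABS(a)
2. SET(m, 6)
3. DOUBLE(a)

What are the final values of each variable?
{a: 2, m: 6, n: 1}

Step-by-step execution:
Initial: a=-1, m=7, n=1
After step 1 (ABS(a)): a=1, m=7, n=1
After step 2 (SET(m, 6)): a=1, m=6, n=1
After step 3 (DOUBLE(a)): a=2, m=6, n=1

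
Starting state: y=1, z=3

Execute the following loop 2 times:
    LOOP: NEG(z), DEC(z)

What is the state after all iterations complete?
y=1, z=3

Iteration trace:
Start: y=1, z=3
After iteration 1: y=1, z=-4
After iteration 2: y=1, z=3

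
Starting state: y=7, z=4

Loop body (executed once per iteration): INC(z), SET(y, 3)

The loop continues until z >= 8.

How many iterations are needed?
4

Tracing iterations:
Initial: y=7, z=4
After iteration 1: y=3, z=5
After iteration 2: y=3, z=6
After iteration 3: y=3, z=7
After iteration 4: y=3, z=8
z >= 8 now holds, so the loop exits after 4 iterations.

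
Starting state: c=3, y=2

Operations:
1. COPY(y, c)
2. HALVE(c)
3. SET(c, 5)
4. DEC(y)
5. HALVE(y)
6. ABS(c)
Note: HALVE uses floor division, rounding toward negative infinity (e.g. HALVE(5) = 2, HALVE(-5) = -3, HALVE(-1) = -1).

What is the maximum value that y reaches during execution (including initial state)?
3

Values of y at each step:
Initial: y = 2
After step 1: y = 3 ← maximum
After step 2: y = 3
After step 3: y = 3
After step 4: y = 2
After step 5: y = 1
After step 6: y = 1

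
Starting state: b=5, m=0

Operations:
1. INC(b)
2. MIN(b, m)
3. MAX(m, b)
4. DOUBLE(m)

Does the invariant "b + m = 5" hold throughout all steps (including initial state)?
No, violated after step 1

The invariant is violated after step 1.

State at each step:
Initial: b=5, m=0
After step 1: b=6, m=0
After step 2: b=0, m=0
After step 3: b=0, m=0
After step 4: b=0, m=0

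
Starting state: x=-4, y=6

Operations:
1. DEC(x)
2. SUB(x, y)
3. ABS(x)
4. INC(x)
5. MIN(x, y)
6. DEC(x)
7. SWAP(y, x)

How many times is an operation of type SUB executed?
1

Counting SUB operations:
Step 2: SUB(x, y) ← SUB
Total: 1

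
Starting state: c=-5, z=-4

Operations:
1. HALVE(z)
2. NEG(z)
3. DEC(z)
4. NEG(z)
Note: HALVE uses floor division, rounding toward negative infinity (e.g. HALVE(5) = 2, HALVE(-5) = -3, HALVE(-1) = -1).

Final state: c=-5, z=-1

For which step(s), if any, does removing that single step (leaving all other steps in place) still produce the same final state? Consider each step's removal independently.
None - removing any single step changes the final result

Testing removal of each single step:
Without step 1: final = c=-5, z=-3 (different)
Without step 2: final = c=-5, z=3 (different)
Without step 3: final = c=-5, z=-2 (different)
Without step 4: final = c=-5, z=1 (different)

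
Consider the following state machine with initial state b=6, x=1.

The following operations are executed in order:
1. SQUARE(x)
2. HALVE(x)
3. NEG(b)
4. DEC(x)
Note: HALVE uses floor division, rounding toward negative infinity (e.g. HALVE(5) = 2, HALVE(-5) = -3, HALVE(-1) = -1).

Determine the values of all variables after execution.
{b: -6, x: -1}

Step-by-step execution:
Initial: b=6, x=1
After step 1 (SQUARE(x)): b=6, x=1
After step 2 (HALVE(x)): b=6, x=0
After step 3 (NEG(b)): b=-6, x=0
After step 4 (DEC(x)): b=-6, x=-1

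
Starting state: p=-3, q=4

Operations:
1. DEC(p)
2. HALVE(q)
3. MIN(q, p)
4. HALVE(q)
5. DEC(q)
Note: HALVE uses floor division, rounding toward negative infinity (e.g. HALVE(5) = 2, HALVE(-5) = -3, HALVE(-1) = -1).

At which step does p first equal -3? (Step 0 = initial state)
Step 0

Tracing p:
Initial: p = -3 ← first occurrence
After step 1: p = -4
After step 2: p = -4
After step 3: p = -4
After step 4: p = -4
After step 5: p = -4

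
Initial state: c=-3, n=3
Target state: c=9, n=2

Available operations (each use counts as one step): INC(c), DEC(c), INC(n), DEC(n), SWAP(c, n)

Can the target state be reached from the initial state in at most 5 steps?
No

The target state cannot be reached within 5 steps.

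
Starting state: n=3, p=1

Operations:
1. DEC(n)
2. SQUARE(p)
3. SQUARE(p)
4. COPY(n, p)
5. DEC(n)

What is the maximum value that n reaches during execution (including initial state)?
3

Values of n at each step:
Initial: n = 3 ← maximum
After step 1: n = 2
After step 2: n = 2
After step 3: n = 2
After step 4: n = 1
After step 5: n = 0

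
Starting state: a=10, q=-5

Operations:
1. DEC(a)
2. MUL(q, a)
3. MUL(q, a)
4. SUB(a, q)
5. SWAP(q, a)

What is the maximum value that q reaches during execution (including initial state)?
414

Values of q at each step:
Initial: q = -5
After step 1: q = -5
After step 2: q = -45
After step 3: q = -405
After step 4: q = -405
After step 5: q = 414 ← maximum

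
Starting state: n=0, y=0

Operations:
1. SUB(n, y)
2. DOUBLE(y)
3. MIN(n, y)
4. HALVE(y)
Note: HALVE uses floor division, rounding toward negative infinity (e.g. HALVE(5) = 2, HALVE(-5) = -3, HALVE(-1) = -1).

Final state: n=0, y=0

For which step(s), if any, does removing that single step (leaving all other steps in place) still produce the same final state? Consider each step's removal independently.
Step(s) 1, 2, 3, 4

Testing removal of each single step:
Without step 1: final = n=0, y=0 (same)
Without step 2: final = n=0, y=0 (same)
Without step 3: final = n=0, y=0 (same)
Without step 4: final = n=0, y=0 (same)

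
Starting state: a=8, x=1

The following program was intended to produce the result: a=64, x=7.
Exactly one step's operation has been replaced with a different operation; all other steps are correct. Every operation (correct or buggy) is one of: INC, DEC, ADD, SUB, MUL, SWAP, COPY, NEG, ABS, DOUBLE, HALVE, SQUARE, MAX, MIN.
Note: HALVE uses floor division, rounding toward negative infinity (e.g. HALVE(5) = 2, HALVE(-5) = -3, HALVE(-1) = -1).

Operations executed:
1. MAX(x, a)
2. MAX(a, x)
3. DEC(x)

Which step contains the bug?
Step 2

Trace with buggy code:
Initial: a=8, x=1
After step 1: a=8, x=8
After step 2: a=8, x=8
After step 3: a=8, x=7
Actual final a=8, x=7 ≠ expected a=64, x=7.
Step 2 is the only position where a single-operation replacement can produce the expected result.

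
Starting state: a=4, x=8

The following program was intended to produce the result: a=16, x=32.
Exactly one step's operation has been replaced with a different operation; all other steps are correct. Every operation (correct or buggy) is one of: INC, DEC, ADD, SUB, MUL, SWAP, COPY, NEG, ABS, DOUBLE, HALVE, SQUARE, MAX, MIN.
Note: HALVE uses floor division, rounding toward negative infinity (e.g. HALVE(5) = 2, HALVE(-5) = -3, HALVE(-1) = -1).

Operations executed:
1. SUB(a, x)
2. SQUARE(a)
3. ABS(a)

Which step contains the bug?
Step 1

Trace with buggy code:
Initial: a=4, x=8
After step 1: a=-4, x=8
After step 2: a=16, x=8
After step 3: a=16, x=8
Actual final a=16, x=8 ≠ expected a=16, x=32.
Step 1 is the only position where a single-operation replacement can produce the expected result.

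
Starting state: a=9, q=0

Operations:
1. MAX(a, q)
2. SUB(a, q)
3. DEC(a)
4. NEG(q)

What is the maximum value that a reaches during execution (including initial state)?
9

Values of a at each step:
Initial: a = 9 ← maximum
After step 1: a = 9
After step 2: a = 9
After step 3: a = 8
After step 4: a = 8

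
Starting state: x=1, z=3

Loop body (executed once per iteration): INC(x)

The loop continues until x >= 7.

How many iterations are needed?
6

Tracing iterations:
Initial: x=1, z=3
After iteration 1: x=2, z=3
After iteration 2: x=3, z=3
After iteration 3: x=4, z=3
After iteration 4: x=5, z=3
After iteration 5: x=6, z=3
After iteration 6: x=7, z=3
x >= 7 now holds, so the loop exits after 6 iterations.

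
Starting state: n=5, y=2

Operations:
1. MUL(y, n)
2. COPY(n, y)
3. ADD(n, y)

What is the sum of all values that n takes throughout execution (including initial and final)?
40

Values of n at each step:
Initial: n = 5
After step 1: n = 5
After step 2: n = 10
After step 3: n = 20
Sum = 5 + 5 + 10 + 20 = 40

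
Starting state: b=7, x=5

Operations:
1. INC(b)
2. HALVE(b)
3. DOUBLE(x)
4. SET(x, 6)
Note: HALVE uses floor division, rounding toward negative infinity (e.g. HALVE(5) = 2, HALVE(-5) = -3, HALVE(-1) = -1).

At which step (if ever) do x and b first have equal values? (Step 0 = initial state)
Never

x and b never become equal during execution.

Comparing values at each step:
Initial: x=5, b=7
After step 1: x=5, b=8
After step 2: x=5, b=4
After step 3: x=10, b=4
After step 4: x=6, b=4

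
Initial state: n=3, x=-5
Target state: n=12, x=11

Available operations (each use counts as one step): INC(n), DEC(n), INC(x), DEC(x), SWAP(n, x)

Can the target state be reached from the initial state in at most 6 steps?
No

The target state cannot be reached within 6 steps.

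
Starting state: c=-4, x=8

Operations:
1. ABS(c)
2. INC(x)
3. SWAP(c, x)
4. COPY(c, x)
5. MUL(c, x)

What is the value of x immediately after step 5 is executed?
x = 4

Tracing x through execution:
Initial: x = 8
After step 1 (ABS(c)): x = 8
After step 2 (INC(x)): x = 9
After step 3 (SWAP(c, x)): x = 4
After step 4 (COPY(c, x)): x = 4
After step 5 (MUL(c, x)): x = 4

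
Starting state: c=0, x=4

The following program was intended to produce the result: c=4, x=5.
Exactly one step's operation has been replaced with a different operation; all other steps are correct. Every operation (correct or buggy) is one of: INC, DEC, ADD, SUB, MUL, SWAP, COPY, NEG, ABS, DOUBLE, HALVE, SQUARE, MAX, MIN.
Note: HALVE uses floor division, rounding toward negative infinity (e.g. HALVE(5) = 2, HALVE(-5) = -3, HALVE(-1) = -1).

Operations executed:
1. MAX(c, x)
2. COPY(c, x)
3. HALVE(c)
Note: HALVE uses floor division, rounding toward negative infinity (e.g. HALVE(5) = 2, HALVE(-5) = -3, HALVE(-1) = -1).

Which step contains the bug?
Step 3

Trace with buggy code:
Initial: c=0, x=4
After step 1: c=4, x=4
After step 2: c=4, x=4
After step 3: c=2, x=4
Actual final c=2, x=4 ≠ expected c=4, x=5.
Step 3 is the only position where a single-operation replacement can produce the expected result.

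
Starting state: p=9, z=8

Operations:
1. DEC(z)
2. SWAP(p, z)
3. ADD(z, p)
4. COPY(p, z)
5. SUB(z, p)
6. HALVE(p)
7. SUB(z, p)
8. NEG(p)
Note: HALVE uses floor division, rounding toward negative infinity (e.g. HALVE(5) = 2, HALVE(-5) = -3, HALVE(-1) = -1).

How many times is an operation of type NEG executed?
1

Counting NEG operations:
Step 8: NEG(p) ← NEG
Total: 1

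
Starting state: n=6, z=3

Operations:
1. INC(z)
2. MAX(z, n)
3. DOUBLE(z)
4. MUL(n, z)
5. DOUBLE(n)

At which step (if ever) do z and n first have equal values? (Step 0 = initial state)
Step 2

z and n first become equal after step 2.

Comparing values at each step:
Initial: z=3, n=6
After step 1: z=4, n=6
After step 2: z=6, n=6 ← equal!
After step 3: z=12, n=6
After step 4: z=12, n=72
After step 5: z=12, n=144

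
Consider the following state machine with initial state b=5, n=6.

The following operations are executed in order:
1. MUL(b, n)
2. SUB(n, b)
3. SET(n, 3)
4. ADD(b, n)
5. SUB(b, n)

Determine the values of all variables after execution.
{b: 30, n: 3}

Step-by-step execution:
Initial: b=5, n=6
After step 1 (MUL(b, n)): b=30, n=6
After step 2 (SUB(n, b)): b=30, n=-24
After step 3 (SET(n, 3)): b=30, n=3
After step 4 (ADD(b, n)): b=33, n=3
After step 5 (SUB(b, n)): b=30, n=3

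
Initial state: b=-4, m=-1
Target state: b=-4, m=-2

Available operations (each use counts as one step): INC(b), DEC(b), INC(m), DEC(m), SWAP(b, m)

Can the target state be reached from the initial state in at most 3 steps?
Yes

Path (1 step): DEC(m)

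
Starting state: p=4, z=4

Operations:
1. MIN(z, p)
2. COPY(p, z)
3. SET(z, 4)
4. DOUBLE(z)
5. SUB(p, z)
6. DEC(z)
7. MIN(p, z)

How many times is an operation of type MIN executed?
2

Counting MIN operations:
Step 1: MIN(z, p) ← MIN
Step 7: MIN(p, z) ← MIN
Total: 2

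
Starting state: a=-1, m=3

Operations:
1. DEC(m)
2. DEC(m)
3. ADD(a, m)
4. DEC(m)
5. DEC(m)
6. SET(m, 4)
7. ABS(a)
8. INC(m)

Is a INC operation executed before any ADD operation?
No

First INC: step 8
First ADD: step 3
Since 8 > 3, ADD comes first.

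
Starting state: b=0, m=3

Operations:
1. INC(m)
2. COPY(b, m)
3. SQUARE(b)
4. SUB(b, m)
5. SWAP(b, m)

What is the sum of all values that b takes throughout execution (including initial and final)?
36

Values of b at each step:
Initial: b = 0
After step 1: b = 0
After step 2: b = 4
After step 3: b = 16
After step 4: b = 12
After step 5: b = 4
Sum = 0 + 0 + 4 + 16 + 12 + 4 = 36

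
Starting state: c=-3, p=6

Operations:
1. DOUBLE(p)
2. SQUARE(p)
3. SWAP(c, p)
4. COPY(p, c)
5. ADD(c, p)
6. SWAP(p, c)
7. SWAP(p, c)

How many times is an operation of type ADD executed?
1

Counting ADD operations:
Step 5: ADD(c, p) ← ADD
Total: 1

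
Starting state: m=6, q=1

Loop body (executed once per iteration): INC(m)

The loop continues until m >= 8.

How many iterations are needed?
2

Tracing iterations:
Initial: m=6, q=1
After iteration 1: m=7, q=1
After iteration 2: m=8, q=1
m >= 8 now holds, so the loop exits after 2 iterations.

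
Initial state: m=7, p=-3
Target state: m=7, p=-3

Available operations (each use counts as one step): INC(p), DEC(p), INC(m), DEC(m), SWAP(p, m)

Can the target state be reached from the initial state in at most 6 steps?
Yes

Path (0 steps): 0 steps (already at target)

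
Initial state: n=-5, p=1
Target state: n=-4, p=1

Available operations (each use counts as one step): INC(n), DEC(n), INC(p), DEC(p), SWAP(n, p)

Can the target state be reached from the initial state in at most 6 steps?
Yes

Path (1 step): INC(n)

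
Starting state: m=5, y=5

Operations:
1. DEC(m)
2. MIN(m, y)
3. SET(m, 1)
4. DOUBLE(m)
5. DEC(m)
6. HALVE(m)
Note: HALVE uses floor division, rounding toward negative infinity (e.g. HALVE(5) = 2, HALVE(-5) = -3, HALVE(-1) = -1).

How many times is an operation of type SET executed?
1

Counting SET operations:
Step 3: SET(m, 1) ← SET
Total: 1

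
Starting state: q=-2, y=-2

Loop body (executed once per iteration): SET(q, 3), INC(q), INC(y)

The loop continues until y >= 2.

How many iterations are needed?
4

Tracing iterations:
Initial: q=-2, y=-2
After iteration 1: q=4, y=-1
After iteration 2: q=4, y=0
After iteration 3: q=4, y=1
After iteration 4: q=4, y=2
y >= 2 now holds, so the loop exits after 4 iterations.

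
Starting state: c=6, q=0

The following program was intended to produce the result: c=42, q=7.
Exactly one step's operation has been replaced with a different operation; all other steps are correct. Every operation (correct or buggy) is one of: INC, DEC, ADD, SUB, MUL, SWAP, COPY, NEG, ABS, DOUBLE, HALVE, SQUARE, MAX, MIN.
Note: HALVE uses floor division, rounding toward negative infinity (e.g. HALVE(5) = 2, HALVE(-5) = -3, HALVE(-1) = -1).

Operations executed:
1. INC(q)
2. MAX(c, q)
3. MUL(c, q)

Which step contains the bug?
Step 2

Trace with buggy code:
Initial: c=6, q=0
After step 1: c=6, q=1
After step 2: c=6, q=1
After step 3: c=6, q=1
Actual final c=6, q=1 ≠ expected c=42, q=7.
Step 2 is the only position where a single-operation replacement can produce the expected result.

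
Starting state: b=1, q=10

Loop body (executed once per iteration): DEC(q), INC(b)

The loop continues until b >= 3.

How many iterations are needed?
2

Tracing iterations:
Initial: b=1, q=10
After iteration 1: b=2, q=9
After iteration 2: b=3, q=8
b >= 3 now holds, so the loop exits after 2 iterations.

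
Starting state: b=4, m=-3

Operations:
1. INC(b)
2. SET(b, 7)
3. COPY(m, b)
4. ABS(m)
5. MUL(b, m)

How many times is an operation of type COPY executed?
1

Counting COPY operations:
Step 3: COPY(m, b) ← COPY
Total: 1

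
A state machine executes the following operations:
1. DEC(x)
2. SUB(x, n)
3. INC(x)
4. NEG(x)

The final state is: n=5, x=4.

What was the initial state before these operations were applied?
n=5, x=1

Working backwards:
Final state: n=5, x=4
Before step 4 (NEG(x)): n=5, x=-4
Before step 3 (INC(x)): n=5, x=-5
Before step 2 (SUB(x, n)): n=5, x=0
Before step 1 (DEC(x)): n=5, x=1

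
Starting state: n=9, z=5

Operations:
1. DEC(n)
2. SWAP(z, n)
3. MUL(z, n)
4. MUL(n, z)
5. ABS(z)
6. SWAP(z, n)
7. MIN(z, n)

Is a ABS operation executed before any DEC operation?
No

First ABS: step 5
First DEC: step 1
Since 5 > 1, DEC comes first.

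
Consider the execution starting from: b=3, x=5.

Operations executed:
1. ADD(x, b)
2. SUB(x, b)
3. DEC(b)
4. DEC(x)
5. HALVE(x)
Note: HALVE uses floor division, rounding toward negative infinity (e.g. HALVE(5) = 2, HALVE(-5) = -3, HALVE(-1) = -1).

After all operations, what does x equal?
x = 2

Tracing execution:
Step 1: ADD(x, b) → x = 8
Step 2: SUB(x, b) → x = 5
Step 3: DEC(b) → x = 5
Step 4: DEC(x) → x = 4
Step 5: HALVE(x) → x = 2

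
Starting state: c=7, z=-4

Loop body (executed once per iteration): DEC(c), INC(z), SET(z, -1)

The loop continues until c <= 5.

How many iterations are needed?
2

Tracing iterations:
Initial: c=7, z=-4
After iteration 1: c=6, z=-1
After iteration 2: c=5, z=-1
c <= 5 now holds, so the loop exits after 2 iterations.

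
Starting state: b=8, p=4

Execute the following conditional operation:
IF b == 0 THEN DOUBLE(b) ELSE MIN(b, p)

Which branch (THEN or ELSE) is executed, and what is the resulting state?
Branch: ELSE, Final state: b=4, p=4

Evaluating condition: b == 0
b = 8
Condition is False, so ELSE branch executes
After MIN(b, p): b=4, p=4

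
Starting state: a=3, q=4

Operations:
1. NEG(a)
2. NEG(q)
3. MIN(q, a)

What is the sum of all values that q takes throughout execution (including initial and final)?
0

Values of q at each step:
Initial: q = 4
After step 1: q = 4
After step 2: q = -4
After step 3: q = -4
Sum = 4 + 4 + -4 + -4 = 0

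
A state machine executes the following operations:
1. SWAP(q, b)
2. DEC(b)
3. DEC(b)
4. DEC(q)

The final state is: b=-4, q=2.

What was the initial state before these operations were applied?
b=3, q=-2

Working backwards:
Final state: b=-4, q=2
Before step 4 (DEC(q)): b=-4, q=3
Before step 3 (DEC(b)): b=-3, q=3
Before step 2 (DEC(b)): b=-2, q=3
Before step 1 (SWAP(q, b)): b=3, q=-2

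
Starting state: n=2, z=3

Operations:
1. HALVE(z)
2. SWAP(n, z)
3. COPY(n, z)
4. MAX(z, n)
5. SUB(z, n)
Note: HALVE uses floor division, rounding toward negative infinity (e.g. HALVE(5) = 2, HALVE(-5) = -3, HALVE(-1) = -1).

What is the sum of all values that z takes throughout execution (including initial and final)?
10

Values of z at each step:
Initial: z = 3
After step 1: z = 1
After step 2: z = 2
After step 3: z = 2
After step 4: z = 2
After step 5: z = 0
Sum = 3 + 1 + 2 + 2 + 2 + 0 = 10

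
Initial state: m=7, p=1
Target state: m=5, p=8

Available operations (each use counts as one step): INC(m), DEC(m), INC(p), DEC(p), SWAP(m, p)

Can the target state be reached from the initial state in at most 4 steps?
No

The target state cannot be reached within 4 steps.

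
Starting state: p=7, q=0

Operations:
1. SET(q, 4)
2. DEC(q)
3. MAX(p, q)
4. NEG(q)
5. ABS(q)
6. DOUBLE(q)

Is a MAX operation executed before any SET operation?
No

First MAX: step 3
First SET: step 1
Since 3 > 1, SET comes first.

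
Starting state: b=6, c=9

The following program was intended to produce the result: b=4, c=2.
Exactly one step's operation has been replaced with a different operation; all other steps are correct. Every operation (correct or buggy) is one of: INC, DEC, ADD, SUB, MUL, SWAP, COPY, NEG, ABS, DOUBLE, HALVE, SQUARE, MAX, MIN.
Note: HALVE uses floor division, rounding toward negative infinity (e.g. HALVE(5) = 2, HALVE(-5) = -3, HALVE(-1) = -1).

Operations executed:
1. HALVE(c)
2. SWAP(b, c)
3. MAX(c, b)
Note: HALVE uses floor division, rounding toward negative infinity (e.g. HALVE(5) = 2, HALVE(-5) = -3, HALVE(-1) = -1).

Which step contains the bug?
Step 3

Trace with buggy code:
Initial: b=6, c=9
After step 1: b=6, c=4
After step 2: b=4, c=6
After step 3: b=4, c=6
Actual final b=4, c=6 ≠ expected b=4, c=2.
Step 3 is the only position where a single-operation replacement can produce the expected result.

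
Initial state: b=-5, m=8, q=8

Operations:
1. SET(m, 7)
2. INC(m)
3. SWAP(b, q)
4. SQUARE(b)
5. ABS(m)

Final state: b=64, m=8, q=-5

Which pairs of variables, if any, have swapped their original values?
None

Comparing initial and final values:
b: -5 → 64
m: 8 → 8
q: 8 → -5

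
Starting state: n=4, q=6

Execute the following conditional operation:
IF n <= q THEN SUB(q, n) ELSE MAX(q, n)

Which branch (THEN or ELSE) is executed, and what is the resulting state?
Branch: THEN, Final state: n=4, q=2

Evaluating condition: n <= q
n = 4, q = 6
Condition is True, so THEN branch executes
After SUB(q, n): n=4, q=2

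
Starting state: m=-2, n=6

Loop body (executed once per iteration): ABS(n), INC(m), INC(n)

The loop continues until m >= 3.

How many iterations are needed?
5

Tracing iterations:
Initial: m=-2, n=6
After iteration 1: m=-1, n=7
After iteration 2: m=0, n=8
After iteration 3: m=1, n=9
After iteration 4: m=2, n=10
After iteration 5: m=3, n=11
m >= 3 now holds, so the loop exits after 5 iterations.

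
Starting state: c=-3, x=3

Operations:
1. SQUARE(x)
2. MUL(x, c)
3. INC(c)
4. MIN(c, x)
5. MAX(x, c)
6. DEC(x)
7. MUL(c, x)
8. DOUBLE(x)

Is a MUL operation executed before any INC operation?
Yes

First MUL: step 2
First INC: step 3
Since 2 < 3, MUL comes first.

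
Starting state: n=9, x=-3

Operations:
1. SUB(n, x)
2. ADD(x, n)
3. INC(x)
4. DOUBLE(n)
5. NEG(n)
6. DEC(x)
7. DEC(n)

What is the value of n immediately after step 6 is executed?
n = -24

Tracing n through execution:
Initial: n = 9
After step 1 (SUB(n, x)): n = 12
After step 2 (ADD(x, n)): n = 12
After step 3 (INC(x)): n = 12
After step 4 (DOUBLE(n)): n = 24
After step 5 (NEG(n)): n = -24
After step 6 (DEC(x)): n = -24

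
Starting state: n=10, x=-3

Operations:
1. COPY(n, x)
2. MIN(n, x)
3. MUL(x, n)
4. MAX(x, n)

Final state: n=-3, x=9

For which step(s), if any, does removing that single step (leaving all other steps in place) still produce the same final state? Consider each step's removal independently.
Step(s) 1, 2, 4

Testing removal of each single step:
Without step 1: final = n=-3, x=9 (same)
Without step 2: final = n=-3, x=9 (same)
Without step 3: final = n=-3, x=-3 (different)
Without step 4: final = n=-3, x=9 (same)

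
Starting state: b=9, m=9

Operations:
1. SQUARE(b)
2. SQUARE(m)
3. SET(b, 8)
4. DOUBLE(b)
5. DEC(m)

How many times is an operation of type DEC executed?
1

Counting DEC operations:
Step 5: DEC(m) ← DEC
Total: 1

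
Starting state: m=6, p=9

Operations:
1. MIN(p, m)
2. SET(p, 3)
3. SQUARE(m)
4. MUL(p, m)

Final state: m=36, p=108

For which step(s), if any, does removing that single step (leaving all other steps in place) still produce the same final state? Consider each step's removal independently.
Step(s) 1

Testing removal of each single step:
Without step 1: final = m=36, p=108 (same)
Without step 2: final = m=36, p=216 (different)
Without step 3: final = m=6, p=18 (different)
Without step 4: final = m=36, p=3 (different)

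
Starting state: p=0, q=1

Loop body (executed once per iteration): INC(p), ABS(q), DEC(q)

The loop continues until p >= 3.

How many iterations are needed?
3

Tracing iterations:
Initial: p=0, q=1
After iteration 1: p=1, q=0
After iteration 2: p=2, q=-1
After iteration 3: p=3, q=0
p >= 3 now holds, so the loop exits after 3 iterations.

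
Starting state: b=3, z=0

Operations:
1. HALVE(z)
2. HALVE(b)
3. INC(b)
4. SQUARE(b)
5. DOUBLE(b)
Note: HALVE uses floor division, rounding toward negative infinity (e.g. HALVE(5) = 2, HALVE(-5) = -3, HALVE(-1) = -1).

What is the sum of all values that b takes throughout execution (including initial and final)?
21

Values of b at each step:
Initial: b = 3
After step 1: b = 3
After step 2: b = 1
After step 3: b = 2
After step 4: b = 4
After step 5: b = 8
Sum = 3 + 3 + 1 + 2 + 4 + 8 = 21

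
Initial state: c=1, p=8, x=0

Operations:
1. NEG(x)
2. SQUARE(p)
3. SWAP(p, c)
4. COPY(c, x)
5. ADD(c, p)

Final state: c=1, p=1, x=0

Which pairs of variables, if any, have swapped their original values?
None

Comparing initial and final values:
x: 0 → 0
c: 1 → 1
p: 8 → 1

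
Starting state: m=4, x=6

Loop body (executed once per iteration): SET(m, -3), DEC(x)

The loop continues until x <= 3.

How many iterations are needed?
3

Tracing iterations:
Initial: m=4, x=6
After iteration 1: m=-3, x=5
After iteration 2: m=-3, x=4
After iteration 3: m=-3, x=3
x <= 3 now holds, so the loop exits after 3 iterations.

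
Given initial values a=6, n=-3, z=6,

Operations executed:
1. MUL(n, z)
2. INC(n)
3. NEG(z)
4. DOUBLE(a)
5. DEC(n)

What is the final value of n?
n = -18

Tracing execution:
Step 1: MUL(n, z) → n = -18
Step 2: INC(n) → n = -17
Step 3: NEG(z) → n = -17
Step 4: DOUBLE(a) → n = -17
Step 5: DEC(n) → n = -18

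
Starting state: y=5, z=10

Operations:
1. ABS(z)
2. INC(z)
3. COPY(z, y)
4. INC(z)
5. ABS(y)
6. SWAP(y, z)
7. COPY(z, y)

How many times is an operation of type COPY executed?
2

Counting COPY operations:
Step 3: COPY(z, y) ← COPY
Step 7: COPY(z, y) ← COPY
Total: 2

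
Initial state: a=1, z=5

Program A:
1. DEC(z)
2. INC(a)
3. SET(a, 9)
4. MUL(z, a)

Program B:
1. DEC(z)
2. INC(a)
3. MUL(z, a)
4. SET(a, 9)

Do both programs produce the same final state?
No

Program A final state: a=9, z=36
Program B final state: a=9, z=8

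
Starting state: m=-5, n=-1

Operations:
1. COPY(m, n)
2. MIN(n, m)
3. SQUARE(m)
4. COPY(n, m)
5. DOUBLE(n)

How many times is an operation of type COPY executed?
2

Counting COPY operations:
Step 1: COPY(m, n) ← COPY
Step 4: COPY(n, m) ← COPY
Total: 2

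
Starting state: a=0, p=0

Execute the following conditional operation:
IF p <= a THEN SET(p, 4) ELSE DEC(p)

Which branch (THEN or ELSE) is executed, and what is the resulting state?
Branch: THEN, Final state: a=0, p=4

Evaluating condition: p <= a
p = 0, a = 0
Condition is True, so THEN branch executes
After SET(p, 4): a=0, p=4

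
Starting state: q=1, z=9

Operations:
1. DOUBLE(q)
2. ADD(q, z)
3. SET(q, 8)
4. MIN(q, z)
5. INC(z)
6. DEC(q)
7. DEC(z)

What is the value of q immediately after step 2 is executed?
q = 11

Tracing q through execution:
Initial: q = 1
After step 1 (DOUBLE(q)): q = 2
After step 2 (ADD(q, z)): q = 11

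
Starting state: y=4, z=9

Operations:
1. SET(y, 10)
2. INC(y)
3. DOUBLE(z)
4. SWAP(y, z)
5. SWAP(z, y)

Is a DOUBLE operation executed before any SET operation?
No

First DOUBLE: step 3
First SET: step 1
Since 3 > 1, SET comes first.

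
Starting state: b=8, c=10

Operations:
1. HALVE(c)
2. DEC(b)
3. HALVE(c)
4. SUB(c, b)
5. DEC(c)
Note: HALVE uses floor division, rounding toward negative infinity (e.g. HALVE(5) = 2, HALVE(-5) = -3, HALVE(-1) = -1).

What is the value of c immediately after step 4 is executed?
c = -5

Tracing c through execution:
Initial: c = 10
After step 1 (HALVE(c)): c = 5
After step 2 (DEC(b)): c = 5
After step 3 (HALVE(c)): c = 2
After step 4 (SUB(c, b)): c = -5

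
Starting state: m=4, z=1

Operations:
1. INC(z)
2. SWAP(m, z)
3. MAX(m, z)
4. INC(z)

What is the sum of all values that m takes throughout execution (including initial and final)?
18

Values of m at each step:
Initial: m = 4
After step 1: m = 4
After step 2: m = 2
After step 3: m = 4
After step 4: m = 4
Sum = 4 + 4 + 2 + 4 + 4 = 18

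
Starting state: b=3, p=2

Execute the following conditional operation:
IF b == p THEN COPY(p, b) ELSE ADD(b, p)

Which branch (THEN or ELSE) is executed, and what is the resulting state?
Branch: ELSE, Final state: b=5, p=2

Evaluating condition: b == p
b = 3, p = 2
Condition is False, so ELSE branch executes
After ADD(b, p): b=5, p=2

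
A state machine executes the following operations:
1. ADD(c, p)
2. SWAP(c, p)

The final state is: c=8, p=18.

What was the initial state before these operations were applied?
c=10, p=8

Working backwards:
Final state: c=8, p=18
Before step 2 (SWAP(c, p)): c=18, p=8
Before step 1 (ADD(c, p)): c=10, p=8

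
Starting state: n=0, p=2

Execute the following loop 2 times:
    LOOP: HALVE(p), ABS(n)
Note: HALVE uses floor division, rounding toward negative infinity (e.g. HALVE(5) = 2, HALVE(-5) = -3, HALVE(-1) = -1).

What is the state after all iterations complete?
n=0, p=0

Iteration trace:
Start: n=0, p=2
After iteration 1: n=0, p=1
After iteration 2: n=0, p=0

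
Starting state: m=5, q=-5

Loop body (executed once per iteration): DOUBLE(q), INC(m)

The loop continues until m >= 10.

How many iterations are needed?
5

Tracing iterations:
Initial: m=5, q=-5
After iteration 1: m=6, q=-10
After iteration 2: m=7, q=-20
After iteration 3: m=8, q=-40
After iteration 4: m=9, q=-80
After iteration 5: m=10, q=-160
m >= 10 now holds, so the loop exits after 5 iterations.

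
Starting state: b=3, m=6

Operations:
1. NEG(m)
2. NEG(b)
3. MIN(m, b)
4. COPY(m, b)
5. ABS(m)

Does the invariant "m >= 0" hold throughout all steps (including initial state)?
No, violated after step 1

The invariant is violated after step 1.

State at each step:
Initial: b=3, m=6
After step 1: b=3, m=-6
After step 2: b=-3, m=-6
After step 3: b=-3, m=-6
After step 4: b=-3, m=-3
After step 5: b=-3, m=3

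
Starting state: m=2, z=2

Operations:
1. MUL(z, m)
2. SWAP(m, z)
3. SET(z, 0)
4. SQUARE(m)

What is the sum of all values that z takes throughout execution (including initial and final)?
8

Values of z at each step:
Initial: z = 2
After step 1: z = 4
After step 2: z = 2
After step 3: z = 0
After step 4: z = 0
Sum = 2 + 4 + 2 + 0 + 0 = 8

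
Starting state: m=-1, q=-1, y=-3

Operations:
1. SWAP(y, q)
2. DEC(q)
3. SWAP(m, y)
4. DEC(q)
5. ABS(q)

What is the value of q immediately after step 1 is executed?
q = -3

Tracing q through execution:
Initial: q = -1
After step 1 (SWAP(y, q)): q = -3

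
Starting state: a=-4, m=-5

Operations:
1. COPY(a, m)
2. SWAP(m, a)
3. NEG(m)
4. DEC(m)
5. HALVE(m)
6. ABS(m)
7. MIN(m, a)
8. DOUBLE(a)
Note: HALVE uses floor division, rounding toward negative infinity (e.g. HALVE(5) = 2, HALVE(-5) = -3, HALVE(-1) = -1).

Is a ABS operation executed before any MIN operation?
Yes

First ABS: step 6
First MIN: step 7
Since 6 < 7, ABS comes first.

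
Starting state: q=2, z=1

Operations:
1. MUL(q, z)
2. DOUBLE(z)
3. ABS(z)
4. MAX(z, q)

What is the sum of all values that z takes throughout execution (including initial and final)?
8

Values of z at each step:
Initial: z = 1
After step 1: z = 1
After step 2: z = 2
After step 3: z = 2
After step 4: z = 2
Sum = 1 + 1 + 2 + 2 + 2 = 8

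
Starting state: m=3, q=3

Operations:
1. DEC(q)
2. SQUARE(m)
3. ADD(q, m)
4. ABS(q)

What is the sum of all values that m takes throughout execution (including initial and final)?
33

Values of m at each step:
Initial: m = 3
After step 1: m = 3
After step 2: m = 9
After step 3: m = 9
After step 4: m = 9
Sum = 3 + 3 + 9 + 9 + 9 = 33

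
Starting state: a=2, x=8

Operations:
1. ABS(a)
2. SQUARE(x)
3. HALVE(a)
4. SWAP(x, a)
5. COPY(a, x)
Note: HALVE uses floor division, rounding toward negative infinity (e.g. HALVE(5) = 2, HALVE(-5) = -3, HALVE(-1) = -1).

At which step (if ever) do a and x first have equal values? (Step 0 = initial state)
Step 5

a and x first become equal after step 5.

Comparing values at each step:
Initial: a=2, x=8
After step 1: a=2, x=8
After step 2: a=2, x=64
After step 3: a=1, x=64
After step 4: a=64, x=1
After step 5: a=1, x=1 ← equal!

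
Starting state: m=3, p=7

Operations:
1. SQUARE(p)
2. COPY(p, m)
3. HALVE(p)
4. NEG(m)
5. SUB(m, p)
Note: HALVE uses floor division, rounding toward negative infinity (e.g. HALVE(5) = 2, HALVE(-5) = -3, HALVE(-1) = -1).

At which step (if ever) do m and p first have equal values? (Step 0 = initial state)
Step 2

m and p first become equal after step 2.

Comparing values at each step:
Initial: m=3, p=7
After step 1: m=3, p=49
After step 2: m=3, p=3 ← equal!
After step 3: m=3, p=1
After step 4: m=-3, p=1
After step 5: m=-4, p=1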